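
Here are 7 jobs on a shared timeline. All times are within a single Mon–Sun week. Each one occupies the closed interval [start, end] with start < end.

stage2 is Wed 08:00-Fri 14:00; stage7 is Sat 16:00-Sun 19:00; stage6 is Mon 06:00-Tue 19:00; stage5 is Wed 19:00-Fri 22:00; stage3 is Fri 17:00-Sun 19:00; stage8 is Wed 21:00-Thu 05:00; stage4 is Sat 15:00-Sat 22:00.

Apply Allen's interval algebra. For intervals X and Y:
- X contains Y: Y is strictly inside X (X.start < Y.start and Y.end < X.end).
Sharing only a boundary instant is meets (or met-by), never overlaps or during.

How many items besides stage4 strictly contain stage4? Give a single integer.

1

Target stage4 = [Sat 15:00, Sat 22:00].
stage2 [Wed 08:00, Fri 14:00] → before → no.
stage3 [Fri 17:00, Sun 19:00] → contains → counts.
stage5 [Wed 19:00, Fri 22:00] → before → no.
stage6 [Mon 06:00, Tue 19:00] → before → no.
stage7 [Sat 16:00, Sun 19:00] → overlapped-by → no.
stage8 [Wed 21:00, Thu 05:00] → before → no.
Total: 1.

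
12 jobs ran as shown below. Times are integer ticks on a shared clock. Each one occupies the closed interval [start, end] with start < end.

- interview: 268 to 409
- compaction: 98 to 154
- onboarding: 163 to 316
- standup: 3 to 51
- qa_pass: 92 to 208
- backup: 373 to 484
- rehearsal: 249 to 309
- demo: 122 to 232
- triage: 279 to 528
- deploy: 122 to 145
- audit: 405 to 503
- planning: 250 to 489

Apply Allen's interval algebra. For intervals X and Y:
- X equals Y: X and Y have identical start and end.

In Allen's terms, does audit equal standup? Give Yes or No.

No

audit = [405, 503], standup = [3, 51].
Actual relation of audit to standup: after.
Asked whether 'equals' holds → No.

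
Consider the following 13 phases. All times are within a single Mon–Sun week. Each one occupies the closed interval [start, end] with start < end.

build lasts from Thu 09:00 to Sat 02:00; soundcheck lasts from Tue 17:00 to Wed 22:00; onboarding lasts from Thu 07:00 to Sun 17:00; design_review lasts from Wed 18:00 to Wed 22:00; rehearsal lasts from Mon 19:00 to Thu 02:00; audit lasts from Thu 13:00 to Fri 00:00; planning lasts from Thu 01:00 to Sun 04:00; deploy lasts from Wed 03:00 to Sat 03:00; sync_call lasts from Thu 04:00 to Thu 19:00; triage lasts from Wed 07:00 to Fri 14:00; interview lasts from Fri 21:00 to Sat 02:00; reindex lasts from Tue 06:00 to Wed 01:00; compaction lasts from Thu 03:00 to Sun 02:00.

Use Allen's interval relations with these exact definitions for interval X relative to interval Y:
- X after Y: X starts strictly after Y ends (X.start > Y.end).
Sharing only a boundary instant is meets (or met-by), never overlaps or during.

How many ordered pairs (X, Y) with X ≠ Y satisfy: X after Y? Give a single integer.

33

Checking all 156 ordered pairs for relation 'after'; matching pairs in alphabetical order:
(audit, design_review): audit after design_review ✓
(audit, rehearsal): audit after rehearsal ✓
(audit, reindex): audit after reindex ✓
(audit, soundcheck): audit after soundcheck ✓
(build, design_review): build after design_review ✓
(build, rehearsal): build after rehearsal ✓
(build, reindex): build after reindex ✓
(build, soundcheck): build after soundcheck ✓
(compaction, design_review): compaction after design_review ✓
(compaction, rehearsal): compaction after rehearsal ✓
(compaction, reindex): compaction after reindex ✓
(compaction, soundcheck): compaction after soundcheck ✓
(deploy, reindex): deploy after reindex ✓
(design_review, reindex): design_review after reindex ✓
(interview, audit): interview after audit ✓
(interview, design_review): interview after design_review ✓
(interview, rehearsal): interview after rehearsal ✓
(interview, reindex): interview after reindex ✓
(interview, soundcheck): interview after soundcheck ✓
(interview, sync_call): interview after sync_call ✓
(interview, triage): interview after triage ✓
(onboarding, design_review): onboarding after design_review ✓
(onboarding, rehearsal): onboarding after rehearsal ✓
(onboarding, reindex): onboarding after reindex ✓
... plus 9 further pairs not listed.
Count: 33.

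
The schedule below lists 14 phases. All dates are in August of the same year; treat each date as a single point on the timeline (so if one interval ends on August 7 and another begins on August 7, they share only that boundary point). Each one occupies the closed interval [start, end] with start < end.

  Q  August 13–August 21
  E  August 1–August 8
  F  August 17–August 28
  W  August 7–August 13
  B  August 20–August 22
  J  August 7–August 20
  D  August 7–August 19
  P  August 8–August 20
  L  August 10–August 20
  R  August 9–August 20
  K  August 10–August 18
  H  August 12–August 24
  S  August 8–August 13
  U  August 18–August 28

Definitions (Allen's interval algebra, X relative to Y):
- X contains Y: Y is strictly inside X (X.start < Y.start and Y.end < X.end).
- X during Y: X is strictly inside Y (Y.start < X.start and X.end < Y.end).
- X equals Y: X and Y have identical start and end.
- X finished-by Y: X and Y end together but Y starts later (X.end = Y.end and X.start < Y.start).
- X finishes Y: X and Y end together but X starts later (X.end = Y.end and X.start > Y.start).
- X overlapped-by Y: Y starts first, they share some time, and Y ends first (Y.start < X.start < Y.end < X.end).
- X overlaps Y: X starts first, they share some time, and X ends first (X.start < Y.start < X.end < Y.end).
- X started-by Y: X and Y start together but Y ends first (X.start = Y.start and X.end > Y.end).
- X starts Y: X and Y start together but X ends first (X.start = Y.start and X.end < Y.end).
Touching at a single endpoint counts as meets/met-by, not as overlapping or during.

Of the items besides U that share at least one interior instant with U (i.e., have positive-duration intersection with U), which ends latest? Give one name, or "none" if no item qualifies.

Target U = [August 18, August 28].
B [August 20, August 22] → during → candidate.
D [August 7, August 19] → overlaps → candidate.
E [August 1, August 8] → before → excluded.
F [August 17, August 28] → finished-by → candidate.
H [August 12, August 24] → overlaps → candidate.
J [August 7, August 20] → overlaps → candidate.
K [August 10, August 18] → meets → excluded.
L [August 10, August 20] → overlaps → candidate.
P [August 8, August 20] → overlaps → candidate.
Q [August 13, August 21] → overlaps → candidate.
R [August 9, August 20] → overlaps → candidate.
S [August 8, August 13] → before → excluded.
W [August 7, August 13] → before → excluded.
Among candidates, latest end is August 28 → F.

F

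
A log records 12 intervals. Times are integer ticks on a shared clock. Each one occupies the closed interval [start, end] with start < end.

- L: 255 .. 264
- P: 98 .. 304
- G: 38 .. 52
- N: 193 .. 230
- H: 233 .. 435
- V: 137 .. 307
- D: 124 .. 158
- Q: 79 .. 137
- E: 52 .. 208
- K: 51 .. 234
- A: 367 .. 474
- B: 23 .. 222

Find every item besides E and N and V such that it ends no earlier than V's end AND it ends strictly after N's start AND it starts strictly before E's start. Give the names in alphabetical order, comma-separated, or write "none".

Conditions: its end is no earlier than V's end (X.end >= 307) AND its end is strictly after N's start (X.end > 193) AND its start is strictly before E's start (X.start < 52).
A: end 474 >= 307? ✓; end 474 > 193? ✓; start 367 < 52? ✗ → no.
B: end 222 >= 307? ✗; end 222 > 193? ✓; start 23 < 52? ✓ → no.
D: end 158 >= 307? ✗; end 158 > 193? ✗; start 124 < 52? ✗ → no.
G: end 52 >= 307? ✗; end 52 > 193? ✗; start 38 < 52? ✓ → no.
H: end 435 >= 307? ✓; end 435 > 193? ✓; start 233 < 52? ✗ → no.
K: end 234 >= 307? ✗; end 234 > 193? ✓; start 51 < 52? ✓ → no.
L: end 264 >= 307? ✗; end 264 > 193? ✓; start 255 < 52? ✗ → no.
P: end 304 >= 307? ✗; end 304 > 193? ✓; start 98 < 52? ✗ → no.
Q: end 137 >= 307? ✗; end 137 > 193? ✗; start 79 < 52? ✗ → no.
Result: none.

none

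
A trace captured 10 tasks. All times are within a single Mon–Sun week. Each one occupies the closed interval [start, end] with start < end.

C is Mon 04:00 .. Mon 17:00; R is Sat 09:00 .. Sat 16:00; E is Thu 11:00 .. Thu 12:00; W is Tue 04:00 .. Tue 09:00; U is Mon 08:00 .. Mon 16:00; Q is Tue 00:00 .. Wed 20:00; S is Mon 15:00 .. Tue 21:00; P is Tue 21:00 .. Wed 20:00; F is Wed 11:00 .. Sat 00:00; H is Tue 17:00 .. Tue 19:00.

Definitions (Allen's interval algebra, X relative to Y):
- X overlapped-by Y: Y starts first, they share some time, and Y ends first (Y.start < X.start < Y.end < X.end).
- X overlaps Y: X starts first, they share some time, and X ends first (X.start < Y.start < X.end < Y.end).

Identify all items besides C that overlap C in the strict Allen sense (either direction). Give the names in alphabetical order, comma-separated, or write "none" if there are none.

S

Target C = [Mon 04:00, Mon 17:00].
E [Thu 11:00, Thu 12:00] → after → no.
F [Wed 11:00, Sat 00:00] → after → no.
H [Tue 17:00, Tue 19:00] → after → no.
P [Tue 21:00, Wed 20:00] → after → no.
Q [Tue 00:00, Wed 20:00] → after → no.
R [Sat 09:00, Sat 16:00] → after → no.
S [Mon 15:00, Tue 21:00] → overlapped-by → yes.
U [Mon 08:00, Mon 16:00] → during → no.
W [Tue 04:00, Tue 09:00] → after → no.
Result: S.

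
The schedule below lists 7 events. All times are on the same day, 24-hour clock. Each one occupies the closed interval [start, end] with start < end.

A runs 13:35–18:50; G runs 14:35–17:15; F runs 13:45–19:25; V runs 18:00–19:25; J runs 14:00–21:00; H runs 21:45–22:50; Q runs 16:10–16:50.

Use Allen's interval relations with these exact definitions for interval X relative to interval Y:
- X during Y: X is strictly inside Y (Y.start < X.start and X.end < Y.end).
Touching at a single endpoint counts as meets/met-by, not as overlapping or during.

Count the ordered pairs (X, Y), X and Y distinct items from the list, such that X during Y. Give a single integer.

8

Checking all 42 ordered pairs for relation 'during'; matching pairs in alphabetical order:
(G, A): G during A ✓
(G, F): G during F ✓
(G, J): G during J ✓
(Q, A): Q during A ✓
(Q, F): Q during F ✓
(Q, G): Q during G ✓
(Q, J): Q during J ✓
(V, J): V during J ✓
Count: 8.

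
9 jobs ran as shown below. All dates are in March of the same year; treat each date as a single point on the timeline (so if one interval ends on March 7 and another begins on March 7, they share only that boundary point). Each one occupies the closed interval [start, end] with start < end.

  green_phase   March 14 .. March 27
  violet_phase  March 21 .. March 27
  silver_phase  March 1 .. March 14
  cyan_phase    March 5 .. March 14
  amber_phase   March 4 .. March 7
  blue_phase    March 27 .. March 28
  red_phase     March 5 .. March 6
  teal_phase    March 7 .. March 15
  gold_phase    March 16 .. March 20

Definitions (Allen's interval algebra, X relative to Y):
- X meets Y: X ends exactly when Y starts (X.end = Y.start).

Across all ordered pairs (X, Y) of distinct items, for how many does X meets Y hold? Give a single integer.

Checking all 72 ordered pairs for relation 'meets'; matching pairs in alphabetical order:
(amber_phase, teal_phase): amber_phase meets teal_phase ✓
(cyan_phase, green_phase): cyan_phase meets green_phase ✓
(green_phase, blue_phase): green_phase meets blue_phase ✓
(silver_phase, green_phase): silver_phase meets green_phase ✓
(violet_phase, blue_phase): violet_phase meets blue_phase ✓
Count: 5.

5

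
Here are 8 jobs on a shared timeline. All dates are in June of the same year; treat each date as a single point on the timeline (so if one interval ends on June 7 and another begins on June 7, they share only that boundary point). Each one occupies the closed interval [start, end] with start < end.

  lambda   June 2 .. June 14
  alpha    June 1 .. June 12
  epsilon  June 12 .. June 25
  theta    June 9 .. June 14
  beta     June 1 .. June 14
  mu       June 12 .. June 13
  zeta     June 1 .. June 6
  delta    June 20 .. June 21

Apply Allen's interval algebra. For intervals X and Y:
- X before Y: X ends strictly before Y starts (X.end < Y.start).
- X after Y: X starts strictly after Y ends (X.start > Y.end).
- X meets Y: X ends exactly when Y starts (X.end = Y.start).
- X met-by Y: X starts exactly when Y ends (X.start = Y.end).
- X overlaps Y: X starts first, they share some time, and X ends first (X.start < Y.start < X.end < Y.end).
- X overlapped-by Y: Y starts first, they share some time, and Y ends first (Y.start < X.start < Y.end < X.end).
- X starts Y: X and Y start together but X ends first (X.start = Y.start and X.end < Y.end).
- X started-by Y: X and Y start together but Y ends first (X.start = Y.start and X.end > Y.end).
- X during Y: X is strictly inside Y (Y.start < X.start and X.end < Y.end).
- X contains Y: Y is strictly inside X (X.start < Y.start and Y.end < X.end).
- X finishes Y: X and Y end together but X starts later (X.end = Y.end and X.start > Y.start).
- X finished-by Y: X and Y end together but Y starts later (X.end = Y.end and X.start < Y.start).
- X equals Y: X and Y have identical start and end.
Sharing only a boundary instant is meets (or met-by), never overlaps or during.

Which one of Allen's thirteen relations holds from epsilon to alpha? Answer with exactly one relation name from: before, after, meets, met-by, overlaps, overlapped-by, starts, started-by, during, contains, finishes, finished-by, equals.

epsilon = [June 12, June 25]; alpha = [June 1, June 12].
Compare endpoints: epsilon.start > alpha.start, epsilon.start = alpha.end, epsilon.end > alpha.start, epsilon.end > alpha.end.
That pattern is 'met-by'.

met-by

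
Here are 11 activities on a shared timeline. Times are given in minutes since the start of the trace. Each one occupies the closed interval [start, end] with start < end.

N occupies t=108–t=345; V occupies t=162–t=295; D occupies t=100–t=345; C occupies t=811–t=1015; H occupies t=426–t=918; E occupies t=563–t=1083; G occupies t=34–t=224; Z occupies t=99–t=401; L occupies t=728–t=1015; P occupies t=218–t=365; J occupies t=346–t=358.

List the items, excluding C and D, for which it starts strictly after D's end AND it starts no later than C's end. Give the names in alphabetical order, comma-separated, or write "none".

Conditions: its start is strictly after D's end (X.start > t=345) AND its start is no later than C's end (X.start <= t=1015).
E: start t=563 > t=345? ✓; start t=563 <= t=1015? ✓ → yes.
G: start t=34 > t=345? ✗; start t=34 <= t=1015? ✓ → no.
H: start t=426 > t=345? ✓; start t=426 <= t=1015? ✓ → yes.
J: start t=346 > t=345? ✓; start t=346 <= t=1015? ✓ → yes.
L: start t=728 > t=345? ✓; start t=728 <= t=1015? ✓ → yes.
N: start t=108 > t=345? ✗; start t=108 <= t=1015? ✓ → no.
P: start t=218 > t=345? ✗; start t=218 <= t=1015? ✓ → no.
V: start t=162 > t=345? ✗; start t=162 <= t=1015? ✓ → no.
Z: start t=99 > t=345? ✗; start t=99 <= t=1015? ✓ → no.
Result: E, H, J, L.

E, H, J, L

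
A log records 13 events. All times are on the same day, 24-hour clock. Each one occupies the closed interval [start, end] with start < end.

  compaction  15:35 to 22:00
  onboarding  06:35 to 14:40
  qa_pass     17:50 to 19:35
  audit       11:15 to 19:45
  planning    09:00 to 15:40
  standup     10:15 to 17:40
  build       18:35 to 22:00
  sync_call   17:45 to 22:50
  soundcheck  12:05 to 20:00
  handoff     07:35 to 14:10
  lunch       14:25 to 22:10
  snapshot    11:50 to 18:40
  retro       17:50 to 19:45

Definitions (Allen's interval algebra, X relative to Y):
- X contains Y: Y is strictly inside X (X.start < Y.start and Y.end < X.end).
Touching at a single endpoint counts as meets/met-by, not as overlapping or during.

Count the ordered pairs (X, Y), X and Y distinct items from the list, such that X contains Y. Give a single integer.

14

Checking all 156 ordered pairs for relation 'contains'; matching pairs in alphabetical order:
(audit, qa_pass): audit contains qa_pass ✓
(audit, snapshot): audit contains snapshot ✓
(compaction, qa_pass): compaction contains qa_pass ✓
(compaction, retro): compaction contains retro ✓
(lunch, build): lunch contains build ✓
(lunch, compaction): lunch contains compaction ✓
(lunch, qa_pass): lunch contains qa_pass ✓
(lunch, retro): lunch contains retro ✓
(onboarding, handoff): onboarding contains handoff ✓
(soundcheck, qa_pass): soundcheck contains qa_pass ✓
(soundcheck, retro): soundcheck contains retro ✓
(sync_call, build): sync_call contains build ✓
(sync_call, qa_pass): sync_call contains qa_pass ✓
(sync_call, retro): sync_call contains retro ✓
Count: 14.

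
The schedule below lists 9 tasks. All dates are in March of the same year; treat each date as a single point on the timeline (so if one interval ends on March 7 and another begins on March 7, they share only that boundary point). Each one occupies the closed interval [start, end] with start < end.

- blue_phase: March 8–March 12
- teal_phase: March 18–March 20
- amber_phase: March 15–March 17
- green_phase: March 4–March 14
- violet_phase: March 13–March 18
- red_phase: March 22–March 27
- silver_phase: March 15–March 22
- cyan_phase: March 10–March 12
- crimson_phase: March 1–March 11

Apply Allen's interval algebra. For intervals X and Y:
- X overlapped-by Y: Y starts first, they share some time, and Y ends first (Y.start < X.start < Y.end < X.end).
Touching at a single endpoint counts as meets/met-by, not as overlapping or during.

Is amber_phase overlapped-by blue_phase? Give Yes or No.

No

amber_phase = [March 15, March 17], blue_phase = [March 8, March 12].
Actual relation of amber_phase to blue_phase: after.
Asked whether 'overlapped-by' holds → No.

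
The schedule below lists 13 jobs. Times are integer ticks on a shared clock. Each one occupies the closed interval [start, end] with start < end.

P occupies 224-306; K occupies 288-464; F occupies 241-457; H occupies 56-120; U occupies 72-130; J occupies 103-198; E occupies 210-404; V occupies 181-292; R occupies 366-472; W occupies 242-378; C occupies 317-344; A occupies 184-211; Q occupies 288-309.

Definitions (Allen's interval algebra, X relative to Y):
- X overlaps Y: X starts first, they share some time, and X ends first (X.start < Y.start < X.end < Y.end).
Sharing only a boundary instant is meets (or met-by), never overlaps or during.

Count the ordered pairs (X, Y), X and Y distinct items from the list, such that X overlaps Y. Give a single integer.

Checking all 156 ordered pairs for relation 'overlaps'; matching pairs in alphabetical order:
(A, E): A overlaps E ✓
(E, F): E overlaps F ✓
(E, K): E overlaps K ✓
(E, R): E overlaps R ✓
(F, K): F overlaps K ✓
(F, R): F overlaps R ✓
(H, J): H overlaps J ✓
(H, U): H overlaps U ✓
(J, A): J overlaps A ✓
(J, V): J overlaps V ✓
(K, R): K overlaps R ✓
(P, F): P overlaps F ✓
(P, K): P overlaps K ✓
(P, Q): P overlaps Q ✓
(P, W): P overlaps W ✓
(U, J): U overlaps J ✓
(V, E): V overlaps E ✓
(V, F): V overlaps F ✓
(V, K): V overlaps K ✓
(V, P): V overlaps P ✓
(V, Q): V overlaps Q ✓
(V, W): V overlaps W ✓
(W, K): W overlaps K ✓
(W, R): W overlaps R ✓
Count: 24.

24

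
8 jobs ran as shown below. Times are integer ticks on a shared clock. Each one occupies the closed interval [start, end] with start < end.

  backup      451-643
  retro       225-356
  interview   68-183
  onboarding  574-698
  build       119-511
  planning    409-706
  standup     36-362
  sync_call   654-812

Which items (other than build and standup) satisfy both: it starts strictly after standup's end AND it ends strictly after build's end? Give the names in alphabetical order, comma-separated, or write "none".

backup, onboarding, planning, sync_call

Conditions: its start is strictly after standup's end (X.start > 362) AND its end is strictly after build's end (X.end > 511).
backup: start 451 > 362? ✓; end 643 > 511? ✓ → yes.
interview: start 68 > 362? ✗; end 183 > 511? ✗ → no.
onboarding: start 574 > 362? ✓; end 698 > 511? ✓ → yes.
planning: start 409 > 362? ✓; end 706 > 511? ✓ → yes.
retro: start 225 > 362? ✗; end 356 > 511? ✗ → no.
sync_call: start 654 > 362? ✓; end 812 > 511? ✓ → yes.
Result: backup, onboarding, planning, sync_call.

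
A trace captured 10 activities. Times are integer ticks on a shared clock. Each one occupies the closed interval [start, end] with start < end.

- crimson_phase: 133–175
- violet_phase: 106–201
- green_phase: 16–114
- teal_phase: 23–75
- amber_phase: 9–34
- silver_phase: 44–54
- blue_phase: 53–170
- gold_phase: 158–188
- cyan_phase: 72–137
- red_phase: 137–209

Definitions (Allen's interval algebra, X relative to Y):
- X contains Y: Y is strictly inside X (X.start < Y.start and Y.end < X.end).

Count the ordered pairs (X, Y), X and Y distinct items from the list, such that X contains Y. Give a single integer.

7

Checking all 90 ordered pairs for relation 'contains'; matching pairs in alphabetical order:
(blue_phase, cyan_phase): blue_phase contains cyan_phase ✓
(green_phase, silver_phase): green_phase contains silver_phase ✓
(green_phase, teal_phase): green_phase contains teal_phase ✓
(red_phase, gold_phase): red_phase contains gold_phase ✓
(teal_phase, silver_phase): teal_phase contains silver_phase ✓
(violet_phase, crimson_phase): violet_phase contains crimson_phase ✓
(violet_phase, gold_phase): violet_phase contains gold_phase ✓
Count: 7.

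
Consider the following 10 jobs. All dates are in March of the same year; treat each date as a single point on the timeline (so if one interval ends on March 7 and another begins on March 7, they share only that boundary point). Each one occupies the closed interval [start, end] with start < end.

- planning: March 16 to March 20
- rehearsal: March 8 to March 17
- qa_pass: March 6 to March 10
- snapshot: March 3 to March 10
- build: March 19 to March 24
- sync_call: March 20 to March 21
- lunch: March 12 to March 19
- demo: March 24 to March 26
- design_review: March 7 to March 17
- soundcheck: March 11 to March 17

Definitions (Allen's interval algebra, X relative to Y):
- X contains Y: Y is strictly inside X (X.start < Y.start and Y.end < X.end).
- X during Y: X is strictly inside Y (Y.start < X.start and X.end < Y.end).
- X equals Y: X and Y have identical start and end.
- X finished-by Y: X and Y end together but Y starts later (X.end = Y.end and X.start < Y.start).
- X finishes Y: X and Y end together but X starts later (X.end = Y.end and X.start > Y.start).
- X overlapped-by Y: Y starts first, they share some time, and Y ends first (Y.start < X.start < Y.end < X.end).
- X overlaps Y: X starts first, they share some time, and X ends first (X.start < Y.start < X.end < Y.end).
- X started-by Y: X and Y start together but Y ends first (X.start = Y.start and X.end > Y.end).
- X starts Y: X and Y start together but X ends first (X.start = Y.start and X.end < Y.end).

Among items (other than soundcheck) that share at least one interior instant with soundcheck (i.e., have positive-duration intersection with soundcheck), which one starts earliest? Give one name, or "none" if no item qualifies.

design_review

Target soundcheck = [March 11, March 17].
build [March 19, March 24] → after → excluded.
demo [March 24, March 26] → after → excluded.
design_review [March 7, March 17] → finished-by → candidate.
lunch [March 12, March 19] → overlapped-by → candidate.
planning [March 16, March 20] → overlapped-by → candidate.
qa_pass [March 6, March 10] → before → excluded.
rehearsal [March 8, March 17] → finished-by → candidate.
snapshot [March 3, March 10] → before → excluded.
sync_call [March 20, March 21] → after → excluded.
Among candidates, earliest start is March 7 → design_review.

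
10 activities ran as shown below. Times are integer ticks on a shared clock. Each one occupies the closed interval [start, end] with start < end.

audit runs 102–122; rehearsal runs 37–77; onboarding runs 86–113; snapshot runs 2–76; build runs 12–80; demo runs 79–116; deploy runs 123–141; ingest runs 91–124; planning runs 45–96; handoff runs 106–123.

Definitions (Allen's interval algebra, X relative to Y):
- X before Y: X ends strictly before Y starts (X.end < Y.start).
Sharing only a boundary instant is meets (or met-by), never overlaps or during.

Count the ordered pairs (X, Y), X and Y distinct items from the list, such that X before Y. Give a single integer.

23

Checking all 90 ordered pairs for relation 'before'; matching pairs in alphabetical order:
(audit, deploy): audit before deploy ✓
(build, audit): build before audit ✓
(build, deploy): build before deploy ✓
(build, handoff): build before handoff ✓
(build, ingest): build before ingest ✓
(build, onboarding): build before onboarding ✓
(demo, deploy): demo before deploy ✓
(onboarding, deploy): onboarding before deploy ✓
(planning, audit): planning before audit ✓
(planning, deploy): planning before deploy ✓
(planning, handoff): planning before handoff ✓
(rehearsal, audit): rehearsal before audit ✓
(rehearsal, demo): rehearsal before demo ✓
(rehearsal, deploy): rehearsal before deploy ✓
(rehearsal, handoff): rehearsal before handoff ✓
(rehearsal, ingest): rehearsal before ingest ✓
(rehearsal, onboarding): rehearsal before onboarding ✓
(snapshot, audit): snapshot before audit ✓
(snapshot, demo): snapshot before demo ✓
(snapshot, deploy): snapshot before deploy ✓
(snapshot, handoff): snapshot before handoff ✓
(snapshot, ingest): snapshot before ingest ✓
(snapshot, onboarding): snapshot before onboarding ✓
Count: 23.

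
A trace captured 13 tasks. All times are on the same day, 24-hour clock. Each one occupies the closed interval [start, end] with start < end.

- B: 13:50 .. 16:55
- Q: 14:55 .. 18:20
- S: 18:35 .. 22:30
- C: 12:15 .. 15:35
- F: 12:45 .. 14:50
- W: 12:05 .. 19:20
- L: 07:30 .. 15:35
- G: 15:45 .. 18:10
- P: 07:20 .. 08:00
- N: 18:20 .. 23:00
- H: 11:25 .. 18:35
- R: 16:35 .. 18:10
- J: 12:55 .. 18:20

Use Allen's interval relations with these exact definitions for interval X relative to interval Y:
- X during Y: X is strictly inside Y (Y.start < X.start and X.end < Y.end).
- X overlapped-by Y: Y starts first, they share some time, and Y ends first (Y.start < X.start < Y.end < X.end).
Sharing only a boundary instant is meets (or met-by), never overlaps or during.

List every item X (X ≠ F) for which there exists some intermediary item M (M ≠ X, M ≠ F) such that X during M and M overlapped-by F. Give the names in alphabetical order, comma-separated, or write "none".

B, G, R

Target F = [12:45, 14:50].
Intermediaries M with M overlapped-by F: B, J.
Via B — items with X during B: none.
Via J — items with X during J: B, G, R.
Union: B, G, R.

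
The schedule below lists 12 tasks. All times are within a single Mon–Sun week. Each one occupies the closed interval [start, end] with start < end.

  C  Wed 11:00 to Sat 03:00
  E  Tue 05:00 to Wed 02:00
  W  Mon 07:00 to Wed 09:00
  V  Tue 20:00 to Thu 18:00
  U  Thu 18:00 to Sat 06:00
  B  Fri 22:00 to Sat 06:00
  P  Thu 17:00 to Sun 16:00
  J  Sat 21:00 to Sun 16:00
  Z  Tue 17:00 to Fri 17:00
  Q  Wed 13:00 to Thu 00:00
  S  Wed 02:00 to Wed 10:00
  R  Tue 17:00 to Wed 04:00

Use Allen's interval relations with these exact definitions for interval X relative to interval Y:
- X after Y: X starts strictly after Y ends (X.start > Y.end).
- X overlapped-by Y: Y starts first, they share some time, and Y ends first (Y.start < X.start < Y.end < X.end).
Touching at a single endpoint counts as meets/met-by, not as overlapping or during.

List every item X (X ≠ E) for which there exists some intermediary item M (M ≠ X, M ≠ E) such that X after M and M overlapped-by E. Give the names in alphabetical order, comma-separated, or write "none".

Target E = [Tue 05:00, Wed 02:00].
Intermediaries M with M overlapped-by E: R, V, Z.
Via R — items with X after R: B, C, J, P, Q, U.
Via V — items with X after V: B, J.
Via Z — items with X after Z: B, J.
Union: B, C, J, P, Q, U.

B, C, J, P, Q, U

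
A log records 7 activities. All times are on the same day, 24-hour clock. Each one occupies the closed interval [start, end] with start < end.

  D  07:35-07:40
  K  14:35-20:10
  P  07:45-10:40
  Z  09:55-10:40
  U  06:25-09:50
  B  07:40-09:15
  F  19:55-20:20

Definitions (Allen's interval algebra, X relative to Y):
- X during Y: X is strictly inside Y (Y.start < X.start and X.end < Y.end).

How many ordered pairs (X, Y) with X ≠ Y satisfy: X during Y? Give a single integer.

2

Checking all 42 ordered pairs for relation 'during'; matching pairs in alphabetical order:
(B, U): B during U ✓
(D, U): D during U ✓
Count: 2.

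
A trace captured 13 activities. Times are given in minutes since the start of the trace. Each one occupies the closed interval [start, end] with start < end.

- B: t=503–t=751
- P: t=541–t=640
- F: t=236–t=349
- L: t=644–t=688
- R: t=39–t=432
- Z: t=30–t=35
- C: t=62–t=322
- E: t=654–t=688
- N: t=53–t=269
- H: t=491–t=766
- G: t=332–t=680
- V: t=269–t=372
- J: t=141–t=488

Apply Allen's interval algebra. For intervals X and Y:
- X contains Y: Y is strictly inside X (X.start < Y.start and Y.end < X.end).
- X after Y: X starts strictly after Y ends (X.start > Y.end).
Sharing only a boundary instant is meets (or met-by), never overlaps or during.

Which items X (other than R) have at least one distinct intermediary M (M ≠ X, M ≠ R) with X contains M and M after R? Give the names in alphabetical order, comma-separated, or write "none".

Target R = [t=39, t=432].
Intermediaries M with M after R: B, E, H, L, P.
Via B — items with X contains B: H.
Via E — items with X contains E: B, H.
Via H — items with X contains H: none.
Via L — items with X contains L: B, H.
Via P — items with X contains P: B, G, H.
Union: B, G, H.

B, G, H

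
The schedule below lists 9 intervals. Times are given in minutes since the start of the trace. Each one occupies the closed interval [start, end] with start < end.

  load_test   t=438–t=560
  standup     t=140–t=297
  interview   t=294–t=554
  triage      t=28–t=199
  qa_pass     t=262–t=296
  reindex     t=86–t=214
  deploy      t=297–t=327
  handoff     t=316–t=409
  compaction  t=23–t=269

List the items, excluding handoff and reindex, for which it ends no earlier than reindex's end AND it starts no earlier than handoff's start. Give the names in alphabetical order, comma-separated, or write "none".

load_test

Conditions: its end is no earlier than reindex's end (X.end >= t=214) AND its start is no earlier than handoff's start (X.start >= t=316).
compaction: end t=269 >= t=214? ✓; start t=23 >= t=316? ✗ → no.
deploy: end t=327 >= t=214? ✓; start t=297 >= t=316? ✗ → no.
interview: end t=554 >= t=214? ✓; start t=294 >= t=316? ✗ → no.
load_test: end t=560 >= t=214? ✓; start t=438 >= t=316? ✓ → yes.
qa_pass: end t=296 >= t=214? ✓; start t=262 >= t=316? ✗ → no.
standup: end t=297 >= t=214? ✓; start t=140 >= t=316? ✗ → no.
triage: end t=199 >= t=214? ✗; start t=28 >= t=316? ✗ → no.
Result: load_test.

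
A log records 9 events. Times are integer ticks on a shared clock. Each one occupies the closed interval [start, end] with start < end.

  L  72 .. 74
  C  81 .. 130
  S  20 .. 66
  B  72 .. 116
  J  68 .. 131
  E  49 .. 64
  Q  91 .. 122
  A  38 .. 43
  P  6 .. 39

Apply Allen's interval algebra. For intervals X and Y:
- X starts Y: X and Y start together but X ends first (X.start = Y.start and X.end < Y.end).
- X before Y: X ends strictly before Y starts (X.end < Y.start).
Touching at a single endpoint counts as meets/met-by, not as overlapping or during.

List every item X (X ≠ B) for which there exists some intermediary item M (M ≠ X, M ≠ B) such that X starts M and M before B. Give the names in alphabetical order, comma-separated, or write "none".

none

Target B = [72, 116].
Intermediaries M with M before B: A, E, P, S.
Via A — items with X starts A: none.
Via E — items with X starts E: none.
Via P — items with X starts P: none.
Via S — items with X starts S: none.
Union: none.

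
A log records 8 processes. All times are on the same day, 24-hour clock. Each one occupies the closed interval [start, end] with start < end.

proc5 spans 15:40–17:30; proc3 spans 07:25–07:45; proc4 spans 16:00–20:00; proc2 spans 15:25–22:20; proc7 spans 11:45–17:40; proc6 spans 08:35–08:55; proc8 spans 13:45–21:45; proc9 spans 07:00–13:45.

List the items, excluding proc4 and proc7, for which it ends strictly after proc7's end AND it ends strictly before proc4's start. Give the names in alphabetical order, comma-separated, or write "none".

none

Conditions: its end is strictly after proc7's end (X.end > 17:40) AND its end is strictly before proc4's start (X.end < 16:00).
proc2: end 22:20 > 17:40? ✓; end 22:20 < 16:00? ✗ → no.
proc3: end 07:45 > 17:40? ✗; end 07:45 < 16:00? ✓ → no.
proc5: end 17:30 > 17:40? ✗; end 17:30 < 16:00? ✗ → no.
proc6: end 08:55 > 17:40? ✗; end 08:55 < 16:00? ✓ → no.
proc8: end 21:45 > 17:40? ✓; end 21:45 < 16:00? ✗ → no.
proc9: end 13:45 > 17:40? ✗; end 13:45 < 16:00? ✓ → no.
Result: none.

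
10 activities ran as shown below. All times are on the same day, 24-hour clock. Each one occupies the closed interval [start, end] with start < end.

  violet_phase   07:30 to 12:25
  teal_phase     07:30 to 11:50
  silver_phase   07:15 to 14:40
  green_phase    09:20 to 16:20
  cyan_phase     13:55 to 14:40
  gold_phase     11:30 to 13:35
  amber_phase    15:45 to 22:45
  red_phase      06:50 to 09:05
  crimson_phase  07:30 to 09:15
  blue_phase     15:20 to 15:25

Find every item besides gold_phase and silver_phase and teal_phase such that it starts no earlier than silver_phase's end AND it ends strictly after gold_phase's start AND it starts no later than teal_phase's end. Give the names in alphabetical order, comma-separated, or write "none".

none

Conditions: its start is no earlier than silver_phase's end (X.start >= 14:40) AND its end is strictly after gold_phase's start (X.end > 11:30) AND its start is no later than teal_phase's end (X.start <= 11:50).
amber_phase: start 15:45 >= 14:40? ✓; end 22:45 > 11:30? ✓; start 15:45 <= 11:50? ✗ → no.
blue_phase: start 15:20 >= 14:40? ✓; end 15:25 > 11:30? ✓; start 15:20 <= 11:50? ✗ → no.
crimson_phase: start 07:30 >= 14:40? ✗; end 09:15 > 11:30? ✗; start 07:30 <= 11:50? ✓ → no.
cyan_phase: start 13:55 >= 14:40? ✗; end 14:40 > 11:30? ✓; start 13:55 <= 11:50? ✗ → no.
green_phase: start 09:20 >= 14:40? ✗; end 16:20 > 11:30? ✓; start 09:20 <= 11:50? ✓ → no.
red_phase: start 06:50 >= 14:40? ✗; end 09:05 > 11:30? ✗; start 06:50 <= 11:50? ✓ → no.
violet_phase: start 07:30 >= 14:40? ✗; end 12:25 > 11:30? ✓; start 07:30 <= 11:50? ✓ → no.
Result: none.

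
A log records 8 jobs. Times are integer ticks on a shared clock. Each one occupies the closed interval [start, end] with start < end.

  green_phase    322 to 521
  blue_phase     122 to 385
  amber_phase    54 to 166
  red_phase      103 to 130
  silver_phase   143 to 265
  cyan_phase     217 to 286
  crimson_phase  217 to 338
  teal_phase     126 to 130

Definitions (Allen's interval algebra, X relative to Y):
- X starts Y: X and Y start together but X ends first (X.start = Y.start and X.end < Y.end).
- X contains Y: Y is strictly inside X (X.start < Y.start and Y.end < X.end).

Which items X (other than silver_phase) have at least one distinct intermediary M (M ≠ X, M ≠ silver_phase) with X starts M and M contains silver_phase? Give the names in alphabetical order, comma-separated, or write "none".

none

Target silver_phase = [143, 265].
Intermediaries M with M contains silver_phase: blue_phase.
Via blue_phase — items with X starts blue_phase: none.
Union: none.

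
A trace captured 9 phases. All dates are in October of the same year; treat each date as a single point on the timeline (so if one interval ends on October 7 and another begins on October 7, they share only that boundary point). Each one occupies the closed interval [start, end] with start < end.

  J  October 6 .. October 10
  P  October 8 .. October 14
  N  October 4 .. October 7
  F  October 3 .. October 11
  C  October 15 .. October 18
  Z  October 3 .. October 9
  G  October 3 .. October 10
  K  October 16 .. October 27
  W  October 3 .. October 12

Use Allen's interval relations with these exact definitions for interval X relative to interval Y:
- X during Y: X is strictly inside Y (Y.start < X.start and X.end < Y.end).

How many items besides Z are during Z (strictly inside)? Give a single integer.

1

Target Z = [October 3, October 9].
C [October 15, October 18] → after → no.
F [October 3, October 11] → started-by → no.
G [October 3, October 10] → started-by → no.
J [October 6, October 10] → overlapped-by → no.
K [October 16, October 27] → after → no.
N [October 4, October 7] → during → counts.
P [October 8, October 14] → overlapped-by → no.
W [October 3, October 12] → started-by → no.
Total: 1.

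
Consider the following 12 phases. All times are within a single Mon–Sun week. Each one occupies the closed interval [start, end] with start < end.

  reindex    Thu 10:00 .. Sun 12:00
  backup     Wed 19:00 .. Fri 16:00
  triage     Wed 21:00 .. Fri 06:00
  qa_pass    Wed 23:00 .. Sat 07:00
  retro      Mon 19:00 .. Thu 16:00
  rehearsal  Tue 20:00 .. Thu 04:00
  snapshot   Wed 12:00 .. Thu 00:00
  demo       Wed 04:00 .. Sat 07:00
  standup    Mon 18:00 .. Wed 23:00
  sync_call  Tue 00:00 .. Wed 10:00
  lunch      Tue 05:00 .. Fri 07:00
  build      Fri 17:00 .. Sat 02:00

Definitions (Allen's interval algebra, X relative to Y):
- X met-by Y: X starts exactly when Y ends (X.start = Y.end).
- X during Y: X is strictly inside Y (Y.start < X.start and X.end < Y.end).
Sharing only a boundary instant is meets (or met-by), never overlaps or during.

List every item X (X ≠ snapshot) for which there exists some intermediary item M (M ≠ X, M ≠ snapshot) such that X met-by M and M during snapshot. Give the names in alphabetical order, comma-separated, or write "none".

Target snapshot = [Wed 12:00, Thu 00:00].
Intermediaries M with M during snapshot: none.
Union: none.

none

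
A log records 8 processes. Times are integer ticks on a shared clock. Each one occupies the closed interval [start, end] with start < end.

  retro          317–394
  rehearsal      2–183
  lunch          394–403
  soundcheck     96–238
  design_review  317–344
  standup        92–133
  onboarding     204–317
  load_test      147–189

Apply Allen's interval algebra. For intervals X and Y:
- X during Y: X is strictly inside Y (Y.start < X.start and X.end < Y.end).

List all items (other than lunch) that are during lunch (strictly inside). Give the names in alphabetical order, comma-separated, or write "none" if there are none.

none

Target lunch = [394, 403].
design_review [317, 344] → before → no.
load_test [147, 189] → before → no.
onboarding [204, 317] → before → no.
rehearsal [2, 183] → before → no.
retro [317, 394] → meets → no.
soundcheck [96, 238] → before → no.
standup [92, 133] → before → no.
Result: none.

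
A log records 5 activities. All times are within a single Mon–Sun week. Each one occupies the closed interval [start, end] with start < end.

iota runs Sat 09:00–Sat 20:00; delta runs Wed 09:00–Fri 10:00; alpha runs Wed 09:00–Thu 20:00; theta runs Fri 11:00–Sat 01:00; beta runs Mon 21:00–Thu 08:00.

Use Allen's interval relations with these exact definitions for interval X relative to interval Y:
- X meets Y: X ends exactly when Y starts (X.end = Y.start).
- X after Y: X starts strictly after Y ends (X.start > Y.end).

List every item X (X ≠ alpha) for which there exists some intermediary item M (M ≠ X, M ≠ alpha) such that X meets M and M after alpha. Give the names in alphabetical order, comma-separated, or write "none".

none

Target alpha = [Wed 09:00, Thu 20:00].
Intermediaries M with M after alpha: iota, theta.
Via iota — items with X meets iota: none.
Via theta — items with X meets theta: none.
Union: none.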